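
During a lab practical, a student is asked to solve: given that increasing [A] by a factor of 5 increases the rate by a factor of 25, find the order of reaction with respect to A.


rate ∝ [A]^n
5^n = 25 → n = 2
Order in A: 2

2


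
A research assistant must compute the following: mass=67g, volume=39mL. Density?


ρ = mass/volume
= 67/39
= 1.718 g/mL

1.718 g/mL


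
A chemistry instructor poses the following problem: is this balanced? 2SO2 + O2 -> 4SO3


Equation: 2SO2 + O2 -> 4SO3
Check atoms: O: 6≠12, S: 2≠4
Not balanced

No, not balanced


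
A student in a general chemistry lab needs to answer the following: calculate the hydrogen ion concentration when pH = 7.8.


[H+] = 10^(-pH) = 10^(-7.8)
= 1.58×10^-8 M

1.58×10^-8 M


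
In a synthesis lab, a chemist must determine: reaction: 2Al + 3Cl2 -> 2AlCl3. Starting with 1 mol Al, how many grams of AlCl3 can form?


Mole ratio AlCl3:Al = 2:2
n(AlCl3) = 1 × 2/2 = 1.000 mol
mass = 1.000 × 133.33 = 133.33 g

133.33 g


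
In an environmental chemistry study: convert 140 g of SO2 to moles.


M(SO2) = 64.07 g/mol
n = mass/M = 140/64.07 = 2.1851 mol

2.1851 mol


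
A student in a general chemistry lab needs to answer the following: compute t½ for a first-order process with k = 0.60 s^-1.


t½ = ln2/k = 0.693147/(0.60 s^-1)
= 1.155 s

1.155 s


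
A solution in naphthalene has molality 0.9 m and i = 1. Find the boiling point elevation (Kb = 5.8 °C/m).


ΔTb = Kb × m × i
= 5.8 × 0.9 × 1
= 5.22 °C

5.22 °C


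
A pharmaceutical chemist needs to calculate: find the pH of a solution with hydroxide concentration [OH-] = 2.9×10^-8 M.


pOH = -log10([OH-]) = -log10(2.9×10^-8)
= 8 - log10(2.9) = 7.54
pH = 14 - pOH = 14 - 7.54 = 6.46

6.46


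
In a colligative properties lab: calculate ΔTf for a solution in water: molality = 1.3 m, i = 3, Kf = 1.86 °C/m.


ΔTf = Kf × m × i
= 1.86 × 1.3 × 3
= 7.254 °C

7.254 °C


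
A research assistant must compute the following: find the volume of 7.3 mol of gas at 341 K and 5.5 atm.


PV = nRT  (R = 0.08206 L·atm/(mol·K))
V = nRT/P = 7.3×0.08206×341/5.5
= 37.14 L

37.14 L


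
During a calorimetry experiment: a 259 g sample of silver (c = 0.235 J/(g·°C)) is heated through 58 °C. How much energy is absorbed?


q = mcΔT = 259 × 0.235 × 58
= 3530.17 J

3530.17 J


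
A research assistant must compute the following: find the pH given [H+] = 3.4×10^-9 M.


pH = -log10([H+]) = -log10(3.4×10^-9)
= 9 - log10(3.4)
= 9 - 0.53
= 8.47

8.47


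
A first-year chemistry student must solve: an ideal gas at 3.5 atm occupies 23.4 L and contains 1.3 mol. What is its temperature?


PV = nRT  (R = 0.08206 L·atm/(mol·K))
T = PV/(nR) = 3.5×23.4/(1.3×0.08206)
= 81.90/0.106678
= 767.73 K

767.73 K


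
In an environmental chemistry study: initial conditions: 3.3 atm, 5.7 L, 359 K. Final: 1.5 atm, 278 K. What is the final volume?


P1V1/T1 = P2V2/T2
V2 = P1V1T2/(T1P2)
= 3.3×5.7×278/(359×1.5)
= 9.711 L

9.711 L


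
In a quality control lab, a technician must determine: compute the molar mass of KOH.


M(KOH) = 1×39.1 + 1×16.0 + 1×1.008
= 39.1 + 16.0 + 1.01
= 56.11 g/mol

56.11 g/mol


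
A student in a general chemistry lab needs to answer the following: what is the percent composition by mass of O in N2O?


M(N2O) = 2×14.01 + 1×16.0 = 44.02 g/mol
Mass of O = 1 × 16.0 = 16.00 g/mol
% O = 16.00/44.02 × 100 = 36.35%

36.35%


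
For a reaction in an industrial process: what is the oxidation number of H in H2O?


H is +1 with nonmetals
Oxidation number: +1

+1


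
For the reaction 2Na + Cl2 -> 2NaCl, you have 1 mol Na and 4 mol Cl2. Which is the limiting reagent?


Mole ratio available / coefficient:
  Na: 1/2 = 0.500
  Cl2: 4/1 = 4.000
Smaller ratio is limiting.

Na


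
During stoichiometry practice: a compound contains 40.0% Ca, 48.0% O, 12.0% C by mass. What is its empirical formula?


Assume 100 g sample. Moles of each element:
  Ca: 40.0/40.08 = 0.998 mol
  O: 48.0/16.0 = 3.0 mol
  C: 12.0/12.01 = 0.999 mol
Divide by smallest (0.998):
  Ca: 0.998/0.998 = 1.0
  O: 3.0/0.998 = 3.01
  C: 0.999/0.998 = 1.0
Empirical formula: CaCO3

CaCO3


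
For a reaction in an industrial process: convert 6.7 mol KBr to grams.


M(KBr) = 119.0 g/mol
mass = n × M = 6.7 × 119.0 = 797.30 g

797.30 g


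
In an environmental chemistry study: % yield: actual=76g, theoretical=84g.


% yield = actual/theoretical × 100
= 76/84 × 100
= 90.48%

90.48%


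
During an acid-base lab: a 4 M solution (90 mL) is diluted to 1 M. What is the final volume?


C1V1 = C2V2
4 × 90 = 1 × V2
V2 = 360/1 = 360.0 mL

360.0 mL


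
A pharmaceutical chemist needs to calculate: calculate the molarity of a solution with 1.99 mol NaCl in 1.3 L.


M = n/V = 1.99/1.3 = 1.531 mol/L

1.531 M


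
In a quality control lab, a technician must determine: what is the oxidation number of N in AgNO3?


(+1) + x + 3(-2) = 0, so x = +5
Oxidation number: +5

+5


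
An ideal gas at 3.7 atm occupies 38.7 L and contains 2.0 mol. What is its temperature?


PV = nRT  (R = 0.08206 L·atm/(mol·K))
T = PV/(nR) = 3.7×38.7/(2.0×0.08206)
= 143.19/0.164120
= 872.47 K

872.47 K


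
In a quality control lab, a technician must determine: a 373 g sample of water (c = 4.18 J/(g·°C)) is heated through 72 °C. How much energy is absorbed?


q = mcΔT = 373 × 4.18 × 72
= 112258.08 J

112258.08 J


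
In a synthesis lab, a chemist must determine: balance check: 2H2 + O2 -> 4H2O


Equation: 2H2 + O2 -> 4H2O
Check atoms: H: 4≠8, O: 2≠4
Not balanced

No, not balanced


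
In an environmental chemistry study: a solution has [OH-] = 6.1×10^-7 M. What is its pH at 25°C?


pOH = -log10([OH-]) = -log10(6.1×10^-7)
= 7 - log10(6.1) = 6.21
pH = 14 - pOH = 14 - 6.21 = 7.79

7.79


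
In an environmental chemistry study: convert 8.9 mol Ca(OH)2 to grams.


M(Ca(OH)2) = 74.1 g/mol
mass = n × M = 8.9 × 74.1 = 659.49 g

659.49 g


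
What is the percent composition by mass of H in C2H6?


M(C2H6) = 2×12.01 + 6×1.008 = 30.068 g/mol
Mass of H = 6 × 1.008 = 6.048 g/mol
% H = 6.048/30.068 × 100 = 20.11%

20.11%


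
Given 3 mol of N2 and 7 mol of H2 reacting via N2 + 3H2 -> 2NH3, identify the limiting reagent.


Mole ratio available / coefficient:
  N2: 3/1 = 3.000
  H2: 7/3 = 2.333
Smaller ratio is limiting.

H2


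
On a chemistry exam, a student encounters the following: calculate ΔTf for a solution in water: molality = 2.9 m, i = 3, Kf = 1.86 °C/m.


ΔTf = Kf × m × i
= 1.86 × 2.9 × 3
= 16.182 °C

16.182 °C


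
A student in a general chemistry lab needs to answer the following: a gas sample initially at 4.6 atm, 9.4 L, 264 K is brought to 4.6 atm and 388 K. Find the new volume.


P1V1/T1 = P2V2/T2
V2 = P1V1T2/(T1P2)
= 4.6×9.4×388/(264×4.6)
= 13.815 L

13.815 L


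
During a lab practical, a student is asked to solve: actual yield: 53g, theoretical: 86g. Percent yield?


% yield = actual/theoretical × 100
= 53/86 × 100
= 61.63%

61.63%


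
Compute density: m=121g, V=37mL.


ρ = mass/volume
= 121/37
= 3.27 g/mL

3.27 g/mL


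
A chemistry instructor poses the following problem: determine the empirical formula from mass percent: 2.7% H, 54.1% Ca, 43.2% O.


Assume 100 g sample. Moles of each element:
  H: 2.7/1.008 = 2.679 mol
  Ca: 54.1/40.08 = 1.35 mol
  O: 43.2/16.0 = 2.7 mol
Divide by smallest (1.35):
  H: 2.679/1.35 = 1.98
  Ca: 1.35/1.35 = 1.0
  O: 2.7/1.35 = 2.0
Empirical formula: CaO2H2

CaO2H2


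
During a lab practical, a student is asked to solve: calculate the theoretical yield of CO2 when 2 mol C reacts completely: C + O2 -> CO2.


Mole ratio CO2:C = 1:1
n(CO2) = 2 × 1/1 = 2.000 mol
mass = 2.000 × 44.01 = 88.02 g

88.02 g


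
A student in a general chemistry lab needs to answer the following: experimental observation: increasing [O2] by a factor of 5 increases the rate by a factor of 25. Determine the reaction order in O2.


rate ∝ [O2]^n
5^n = 25 → n = 2
Order in O2: 2

2


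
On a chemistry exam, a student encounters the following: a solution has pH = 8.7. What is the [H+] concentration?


[H+] = 10^(-pH) = 10^(-8.7)
= 2.0×10^-9 M

2.0×10^-9 M


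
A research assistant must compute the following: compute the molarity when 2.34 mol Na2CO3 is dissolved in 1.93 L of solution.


M = n/V = 2.34/1.93 = 1.212 mol/L

1.212 M


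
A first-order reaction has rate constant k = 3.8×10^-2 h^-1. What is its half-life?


t½ = ln2/k = 0.693147/(3.8×10^-2 h^-1)
= 18.24 h

18.24 h


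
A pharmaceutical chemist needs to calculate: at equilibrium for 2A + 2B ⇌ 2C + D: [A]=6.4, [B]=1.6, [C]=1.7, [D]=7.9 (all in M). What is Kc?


Kc = [C]^2[D]/([A]^2[B]^2)
= (1.7^2 × 7.9^1)/(6.4^2 × 1.6^2)
= 22.831/104.8576
= 0.2177

0.2177


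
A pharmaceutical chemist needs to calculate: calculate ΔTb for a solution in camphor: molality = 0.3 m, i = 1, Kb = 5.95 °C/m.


ΔTb = Kb × m × i
= 5.95 × 0.3 × 1
= 1.785 °C

1.785 °C


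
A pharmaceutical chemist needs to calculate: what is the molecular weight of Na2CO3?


M(Na2CO3) = 2×22.99 + 1×12.01 + 3×16.0
= 45.98 + 12.01 + 48.0
= 105.99 g/mol

105.99 g/mol


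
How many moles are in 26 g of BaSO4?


M(BaSO4) = 233.4 g/mol
n = mass/M = 26/233.4 = 0.1114 mol

0.1114 mol


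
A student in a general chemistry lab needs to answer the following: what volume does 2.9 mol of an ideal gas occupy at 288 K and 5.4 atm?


PV = nRT  (R = 0.08206 L·atm/(mol·K))
V = nRT/P = 2.9×0.08206×288/5.4
= 12.692 L

12.692 L


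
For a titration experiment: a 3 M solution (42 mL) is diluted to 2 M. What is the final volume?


C1V1 = C2V2
3 × 42 = 2 × V2
V2 = 126/2 = 63.0 mL

63.0 mL


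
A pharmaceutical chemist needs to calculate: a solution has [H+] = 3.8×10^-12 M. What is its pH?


pH = -log10([H+]) = -log10(3.8×10^-12)
= 12 - log10(3.8)
= 12 - 0.58
= 11.42

11.42


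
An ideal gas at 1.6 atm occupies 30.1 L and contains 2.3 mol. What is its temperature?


PV = nRT  (R = 0.08206 L·atm/(mol·K))
T = PV/(nR) = 1.6×30.1/(2.3×0.08206)
= 48.16/0.188738
= 255.17 K

255.17 K


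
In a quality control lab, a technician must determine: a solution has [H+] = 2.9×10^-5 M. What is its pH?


pH = -log10([H+]) = -log10(2.9×10^-5)
= 5 - log10(2.9)
= 5 - 0.46
= 4.54

4.54


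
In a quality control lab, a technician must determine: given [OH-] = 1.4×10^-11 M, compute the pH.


pOH = -log10([OH-]) = -log10(1.4×10^-11)
= 11 - log10(1.4) = 10.85
pH = 14 - pOH = 14 - 10.85 = 3.15

3.15


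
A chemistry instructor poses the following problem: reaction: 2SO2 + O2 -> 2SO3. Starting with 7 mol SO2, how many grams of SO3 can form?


Mole ratio SO3:SO2 = 2:2
n(SO3) = 7 × 2/2 = 7.000 mol
mass = 7.000 × 80.07 = 560.49 g

560.49 g


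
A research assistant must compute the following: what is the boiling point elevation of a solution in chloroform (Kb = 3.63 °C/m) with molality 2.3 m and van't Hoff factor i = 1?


ΔTb = Kb × m × i
= 3.63 × 2.3 × 1
= 8.349 °C

8.349 °C


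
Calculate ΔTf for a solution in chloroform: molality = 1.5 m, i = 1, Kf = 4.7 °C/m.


ΔTf = Kf × m × i
= 4.7 × 1.5 × 1
= 7.05 °C

7.05 °C


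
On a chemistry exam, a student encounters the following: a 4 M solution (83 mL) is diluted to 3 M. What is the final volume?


C1V1 = C2V2
4 × 83 = 3 × V2
V2 = 332/3 = 110.67 mL

110.67 mL


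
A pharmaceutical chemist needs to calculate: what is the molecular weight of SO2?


M(SO2) = 1×32.07 + 2×16.0
= 32.07 + 32.0
= 64.07 g/mol

64.07 g/mol


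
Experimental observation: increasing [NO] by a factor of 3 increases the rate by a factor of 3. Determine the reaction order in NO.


rate ∝ [NO]^n
3^n = 3 → n = 1
Order in NO: 1

1


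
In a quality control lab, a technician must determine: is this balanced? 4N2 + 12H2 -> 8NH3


Equation: 4N2 + 12H2 -> 8NH3
Check atoms: H: 24=24, N: 8=8
Balanced

Yes, balanced


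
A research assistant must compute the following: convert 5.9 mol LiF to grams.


M(LiF) = 25.94 g/mol
mass = n × M = 5.9 × 25.94 = 153.05 g

153.05 g


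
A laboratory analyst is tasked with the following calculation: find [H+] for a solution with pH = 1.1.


[H+] = 10^(-pH) = 10^(-1.1)
= 7.94×10^-2 M

7.94×10^-2 M


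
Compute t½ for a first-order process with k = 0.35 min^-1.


t½ = ln2/k = 0.693147/(0.35 min^-1)
= 1.980 min

1.980 min


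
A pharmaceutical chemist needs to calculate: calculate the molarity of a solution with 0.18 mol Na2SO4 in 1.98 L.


M = n/V = 0.18/1.98 = 0.091 mol/L

0.091 M


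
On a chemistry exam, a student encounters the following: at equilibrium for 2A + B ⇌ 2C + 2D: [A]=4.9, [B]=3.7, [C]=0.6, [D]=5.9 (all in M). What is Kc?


Kc = [C]^2[D]^2/([A]^2[B])
= (0.6^2 × 5.9^2)/(4.9^2 × 3.7^1)
= 12.5316/88.837
= 0.1411

0.1411


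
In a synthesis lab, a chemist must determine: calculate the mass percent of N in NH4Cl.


M(NH4Cl) = 1×14.01 + 4×1.008 + 1×35.45 = 53.492 g/mol
Mass of N = 1 × 14.01 = 14.01 g/mol
% N = 14.01/53.492 × 100 = 26.19%

26.19%


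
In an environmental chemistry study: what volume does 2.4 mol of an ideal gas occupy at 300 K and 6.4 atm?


PV = nRT  (R = 0.08206 L·atm/(mol·K))
V = nRT/P = 2.4×0.08206×300/6.4
= 9.232 L

9.232 L


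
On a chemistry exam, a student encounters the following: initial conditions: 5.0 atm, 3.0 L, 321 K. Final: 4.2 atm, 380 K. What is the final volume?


P1V1/T1 = P2V2/T2
V2 = P1V1T2/(T1P2)
= 5.0×3.0×380/(321×4.2)
= 4.228 L

4.228 L


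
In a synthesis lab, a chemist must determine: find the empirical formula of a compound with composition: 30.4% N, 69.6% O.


Assume 100 g sample. Moles of each element:
  N: 30.4/14.01 = 2.17 mol
  O: 69.6/16.0 = 4.35 mol
Divide by smallest (2.17):
  N: 2.17/2.17 = 1.0
  O: 4.35/2.17 = 2.0
Empirical formula: NO2

NO2


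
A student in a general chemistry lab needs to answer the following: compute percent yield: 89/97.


% yield = actual/theoretical × 100
= 89/97 × 100
= 91.75%

91.75%


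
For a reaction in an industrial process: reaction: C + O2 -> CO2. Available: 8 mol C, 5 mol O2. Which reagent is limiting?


Mole ratio available / coefficient:
  C: 8/1 = 8.000
  O2: 5/1 = 5.000
Smaller ratio is limiting.

O2


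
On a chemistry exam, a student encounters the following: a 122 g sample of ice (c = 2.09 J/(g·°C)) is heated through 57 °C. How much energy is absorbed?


q = mcΔT = 122 × 2.09 × 57
= 14533.86 J

14533.86 J


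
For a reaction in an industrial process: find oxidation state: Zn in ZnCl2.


Zn is +2
Oxidation number: +2

+2


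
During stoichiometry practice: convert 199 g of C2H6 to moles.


M(C2H6) = 30.07 g/mol
n = mass/M = 199/30.07 = 6.6179 mol

6.6179 mol


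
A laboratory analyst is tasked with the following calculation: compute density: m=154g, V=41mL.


ρ = mass/volume
= 154/41
= 3.756 g/mL

3.756 g/mL


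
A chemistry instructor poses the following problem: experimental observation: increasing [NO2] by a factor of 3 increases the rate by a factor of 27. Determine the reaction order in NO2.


rate ∝ [NO2]^n
3^n = 27 → n = 3
Order in NO2: 3

3


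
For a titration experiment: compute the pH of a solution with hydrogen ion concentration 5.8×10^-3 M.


pH = -log10([H+]) = -log10(5.8×10^-3)
= 3 - log10(5.8)
= 3 - 0.76
= 2.24

2.24


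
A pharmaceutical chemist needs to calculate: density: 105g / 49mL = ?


ρ = mass/volume
= 105/49
= 2.143 g/mL

2.143 g/mL


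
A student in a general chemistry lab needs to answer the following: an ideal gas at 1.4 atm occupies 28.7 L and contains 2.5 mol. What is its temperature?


PV = nRT  (R = 0.08206 L·atm/(mol·K))
T = PV/(nR) = 1.4×28.7/(2.5×0.08206)
= 40.18/0.205150
= 195.86 K

195.86 K


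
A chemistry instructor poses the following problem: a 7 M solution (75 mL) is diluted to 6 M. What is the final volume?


C1V1 = C2V2
7 × 75 = 6 × V2
V2 = 525/6 = 87.5 mL

87.5 mL


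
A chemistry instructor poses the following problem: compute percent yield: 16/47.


% yield = actual/theoretical × 100
= 16/47 × 100
= 34.04%

34.04%


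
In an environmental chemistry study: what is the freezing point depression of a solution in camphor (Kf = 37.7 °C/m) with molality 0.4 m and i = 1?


ΔTf = Kf × m × i
= 37.7 × 0.4 × 1
= 15.08 °C

15.08 °C


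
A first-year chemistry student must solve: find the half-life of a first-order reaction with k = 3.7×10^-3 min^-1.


t½ = ln2/k = 0.693147/(3.7×10^-3 min^-1)
= 187.3 min

187.3 min


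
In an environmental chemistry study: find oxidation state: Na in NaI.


Group 1 metal: +1
Oxidation number: +1

+1


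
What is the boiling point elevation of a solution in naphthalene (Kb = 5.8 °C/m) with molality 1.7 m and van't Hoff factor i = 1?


ΔTb = Kb × m × i
= 5.8 × 1.7 × 1
= 9.86 °C

9.86 °C


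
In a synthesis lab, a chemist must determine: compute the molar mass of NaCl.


M(NaCl) = 1×22.99 + 1×35.45
= 22.99 + 35.45
= 58.44 g/mol

58.44 g/mol


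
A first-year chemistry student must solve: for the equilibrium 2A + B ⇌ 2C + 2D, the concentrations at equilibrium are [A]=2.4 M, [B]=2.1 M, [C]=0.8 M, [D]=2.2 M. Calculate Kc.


Kc = [C]^2[D]^2/([A]^2[B])
= (0.8^2 × 2.2^2)/(2.4^2 × 2.1^1)
= 3.0976/12.096
= 0.2561

0.2561


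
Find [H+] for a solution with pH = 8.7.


[H+] = 10^(-pH) = 10^(-8.7)
= 2.0×10^-9 M

2.0×10^-9 M


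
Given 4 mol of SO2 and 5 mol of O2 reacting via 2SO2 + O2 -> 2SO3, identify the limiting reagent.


Mole ratio available / coefficient:
  SO2: 4/2 = 2.000
  O2: 5/1 = 5.000
Smaller ratio is limiting.

SO2


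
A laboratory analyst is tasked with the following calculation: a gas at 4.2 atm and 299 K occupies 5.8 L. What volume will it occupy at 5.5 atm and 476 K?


P1V1/T1 = P2V2/T2
V2 = P1V1T2/(T1P2)
= 4.2×5.8×476/(299×5.5)
= 7.051 L

7.051 L


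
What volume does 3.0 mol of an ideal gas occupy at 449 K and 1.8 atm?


PV = nRT  (R = 0.08206 L·atm/(mol·K))
V = nRT/P = 3.0×0.08206×449/1.8
= 61.408 L

61.408 L


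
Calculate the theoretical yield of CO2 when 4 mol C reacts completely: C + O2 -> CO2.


Mole ratio CO2:C = 1:1
n(CO2) = 4 × 1/1 = 4.000 mol
mass = 4.000 × 44.01 = 176.04 g

176.04 g


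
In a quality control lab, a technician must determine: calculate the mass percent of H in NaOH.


M(NaOH) = 1×22.99 + 1×16.0 + 1×1.008 = 39.998 g/mol
Mass of H = 1 × 1.008 = 1.008 g/mol
% H = 1.008/39.998 × 100 = 2.52%

2.52%


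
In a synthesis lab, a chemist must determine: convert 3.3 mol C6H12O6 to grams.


M(C6H12O6) = 180.16 g/mol
mass = n × M = 3.3 × 180.16 = 594.53 g

594.53 g


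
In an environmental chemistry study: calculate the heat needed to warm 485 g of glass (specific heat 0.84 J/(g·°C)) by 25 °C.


q = mcΔT = 485 × 0.84 × 25
= 10185.00 J

10185.00 J


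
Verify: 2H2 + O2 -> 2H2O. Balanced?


Equation: 2H2 + O2 -> 2H2O
Check atoms: H: 4=4, O: 2=2
Balanced

Yes, balanced


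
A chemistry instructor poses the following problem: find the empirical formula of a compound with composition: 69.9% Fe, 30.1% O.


Assume 100 g sample. Moles of each element:
  Fe: 69.9/55.85 = 1.252 mol
  O: 30.1/16.0 = 1.881 mol
Divide by smallest (1.252):
  Fe: 1.252/1.252 = 1.0
  O: 1.881/1.252 = 1.5
Multiply all ratios by 2 to obtain whole numbers.
Empirical formula: Fe2O3

Fe2O3


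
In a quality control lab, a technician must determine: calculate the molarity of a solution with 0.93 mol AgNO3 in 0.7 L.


M = n/V = 0.93/0.7 = 1.329 mol/L

1.329 M


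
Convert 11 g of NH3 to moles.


M(NH3) = 17.03 g/mol
n = mass/M = 11/17.03 = 0.6459 mol

0.6459 mol


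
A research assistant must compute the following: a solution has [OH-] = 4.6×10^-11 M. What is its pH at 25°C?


pOH = -log10([OH-]) = -log10(4.6×10^-11)
= 11 - log10(4.6) = 10.34
pH = 14 - pOH = 14 - 10.34 = 3.66

3.66


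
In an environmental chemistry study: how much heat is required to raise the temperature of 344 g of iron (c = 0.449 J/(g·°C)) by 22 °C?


q = mcΔT = 344 × 0.449 × 22
= 3398.03 J

3398.03 J


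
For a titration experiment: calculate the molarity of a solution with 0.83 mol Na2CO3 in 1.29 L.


M = n/V = 0.83/1.29 = 0.643 mol/L

0.643 M


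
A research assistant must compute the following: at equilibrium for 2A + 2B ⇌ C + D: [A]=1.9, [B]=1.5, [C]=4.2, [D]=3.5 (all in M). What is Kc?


Kc = [C][D]/([A]^2[B]^2)
= (4.2^1 × 3.5^1)/(1.9^2 × 1.5^2)
= 14.7/8.1225
= 1.810

1.810


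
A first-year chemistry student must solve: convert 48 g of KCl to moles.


M(KCl) = 74.55 g/mol
n = mass/M = 48/74.55 = 0.6439 mol

0.6439 mol


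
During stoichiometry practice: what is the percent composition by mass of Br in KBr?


M(KBr) = 1×39.1 + 1×79.9 = 119.00 g/mol
Mass of Br = 1 × 79.9 = 79.90 g/mol
% Br = 79.90/119.00 × 100 = 67.14%

67.14%


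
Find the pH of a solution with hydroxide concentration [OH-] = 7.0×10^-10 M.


pOH = -log10([OH-]) = -log10(7.0×10^-10)
= 10 - log10(7.0) = 9.15
pH = 14 - pOH = 14 - 9.15 = 4.85

4.85


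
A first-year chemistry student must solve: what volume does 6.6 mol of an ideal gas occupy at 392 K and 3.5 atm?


PV = nRT  (R = 0.08206 L·atm/(mol·K))
V = nRT/P = 6.6×0.08206×392/3.5
= 60.659 L

60.659 L


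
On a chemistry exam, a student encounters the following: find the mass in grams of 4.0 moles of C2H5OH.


M(C2H5OH) = 46.07 g/mol
mass = n × M = 4.0 × 46.07 = 184.28 g

184.28 g


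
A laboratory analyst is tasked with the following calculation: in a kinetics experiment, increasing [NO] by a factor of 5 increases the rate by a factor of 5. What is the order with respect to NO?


rate ∝ [NO]^n
5^n = 5 → n = 1
Order in NO: 1

1


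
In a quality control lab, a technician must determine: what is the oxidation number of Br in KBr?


halide: -1
Oxidation number: -1

-1


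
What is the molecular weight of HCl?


M(HCl) = 1×1.008 + 1×35.45
= 1.01 + 35.45
= 36.46 g/mol

36.46 g/mol


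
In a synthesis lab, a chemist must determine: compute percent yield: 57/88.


% yield = actual/theoretical × 100
= 57/88 × 100
= 64.77%

64.77%


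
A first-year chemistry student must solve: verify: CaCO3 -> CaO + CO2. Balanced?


Equation: CaCO3 -> CaO + CO2
Check atoms: C: 1=1, Ca: 1=1, O: 3=3
Balanced

Yes, balanced


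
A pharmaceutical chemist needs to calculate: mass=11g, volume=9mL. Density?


ρ = mass/volume
= 11/9
= 1.222 g/mL

1.222 g/mL


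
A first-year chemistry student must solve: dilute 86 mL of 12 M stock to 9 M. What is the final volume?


C1V1 = C2V2
12 × 86 = 9 × V2
V2 = 1032/9 = 114.67 mL

114.67 mL


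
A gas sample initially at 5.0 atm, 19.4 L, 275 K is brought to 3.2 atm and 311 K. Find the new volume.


P1V1/T1 = P2V2/T2
V2 = P1V1T2/(T1P2)
= 5.0×19.4×311/(275×3.2)
= 34.281 L

34.281 L


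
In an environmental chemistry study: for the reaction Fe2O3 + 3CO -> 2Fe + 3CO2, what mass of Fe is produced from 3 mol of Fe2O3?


Mole ratio Fe:Fe2O3 = 2:1
n(Fe) = 3 × 2/1 = 6.000 mol
mass = 6.000 × 55.85 = 335.1 g

335.1 g


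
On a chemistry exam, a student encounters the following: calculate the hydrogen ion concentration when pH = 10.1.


[H+] = 10^(-pH) = 10^(-10.1)
= 7.94×10^-11 M

7.94×10^-11 M


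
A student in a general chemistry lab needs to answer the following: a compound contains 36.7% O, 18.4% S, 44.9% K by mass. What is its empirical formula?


Assume 100 g sample. Moles of each element:
  O: 36.7/16.0 = 2.294 mol
  S: 18.4/32.07 = 0.574 mol
  K: 44.9/39.1 = 1.148 mol
Divide by smallest (0.574):
  O: 2.294/0.574 = 4.0
  S: 0.574/0.574 = 1.0
  K: 1.148/0.574 = 2.0
Empirical formula: K2SO4

K2SO4


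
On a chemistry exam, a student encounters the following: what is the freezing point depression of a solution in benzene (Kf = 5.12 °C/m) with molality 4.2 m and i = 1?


ΔTf = Kf × m × i
= 5.12 × 4.2 × 1
= 21.504 °C

21.504 °C


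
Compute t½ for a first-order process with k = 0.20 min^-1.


t½ = ln2/k = 0.693147/(0.20 min^-1)
= 3.466 min

3.466 min


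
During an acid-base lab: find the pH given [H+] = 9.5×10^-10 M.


pH = -log10([H+]) = -log10(9.5×10^-10)
= 10 - log10(9.5)
= 10 - 0.98
= 9.02

9.02


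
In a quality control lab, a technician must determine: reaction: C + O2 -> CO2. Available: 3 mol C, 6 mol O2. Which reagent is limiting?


Mole ratio available / coefficient:
  C: 3/1 = 3.000
  O2: 6/1 = 6.000
Smaller ratio is limiting.

C


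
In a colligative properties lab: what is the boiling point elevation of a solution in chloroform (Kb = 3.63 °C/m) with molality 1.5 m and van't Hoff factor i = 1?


ΔTb = Kb × m × i
= 3.63 × 1.5 × 1
= 5.445 °C

5.445 °C


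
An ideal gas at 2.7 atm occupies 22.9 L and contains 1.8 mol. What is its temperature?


PV = nRT  (R = 0.08206 L·atm/(mol·K))
T = PV/(nR) = 2.7×22.9/(1.8×0.08206)
= 61.83/0.147708
= 418.60 K

418.60 K


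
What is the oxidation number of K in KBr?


Group 1 metal: +1
Oxidation number: +1

+1


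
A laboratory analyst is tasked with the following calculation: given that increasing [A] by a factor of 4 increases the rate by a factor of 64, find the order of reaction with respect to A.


rate ∝ [A]^n
4^n = 64 → n = 3
Order in A: 3

3


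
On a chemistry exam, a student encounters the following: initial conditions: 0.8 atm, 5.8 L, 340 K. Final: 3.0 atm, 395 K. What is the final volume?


P1V1/T1 = P2V2/T2
V2 = P1V1T2/(T1P2)
= 0.8×5.8×395/(340×3.0)
= 1.797 L

1.797 L


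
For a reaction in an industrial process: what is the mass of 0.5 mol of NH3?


M(NH3) = 17.03 g/mol
mass = n × M = 0.5 × 17.03 = 8.52 g

8.52 g


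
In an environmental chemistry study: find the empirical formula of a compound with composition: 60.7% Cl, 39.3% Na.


Assume 100 g sample. Moles of each element:
  Cl: 60.7/35.45 = 1.712 mol
  Na: 39.3/22.99 = 1.709 mol
Divide by smallest (1.709):
  Cl: 1.712/1.709 = 1.0
  Na: 1.709/1.709 = 1.0
Empirical formula: NaCl

NaCl


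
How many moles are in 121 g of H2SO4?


M(H2SO4) = 98.09 g/mol
n = mass/M = 121/98.09 = 1.2336 mol

1.2336 mol


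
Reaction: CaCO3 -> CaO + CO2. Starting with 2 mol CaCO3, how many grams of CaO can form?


Mole ratio CaO:CaCO3 = 1:1
n(CaO) = 2 × 1/1 = 2.000 mol
mass = 2.000 × 56.08 = 112.16 g

112.16 g


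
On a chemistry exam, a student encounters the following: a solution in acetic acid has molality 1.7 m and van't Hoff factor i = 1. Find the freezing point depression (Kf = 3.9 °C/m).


ΔTf = Kf × m × i
= 3.9 × 1.7 × 1
= 6.63 °C

6.63 °C


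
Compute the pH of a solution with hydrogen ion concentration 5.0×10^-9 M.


pH = -log10([H+]) = -log10(5.0×10^-9)
= 9 - log10(5.0)
= 9 - 0.7
= 8.3

8.3


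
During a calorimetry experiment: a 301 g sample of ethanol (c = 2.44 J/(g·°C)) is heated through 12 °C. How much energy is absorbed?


q = mcΔT = 301 × 2.44 × 12
= 8813.28 J

8813.28 J


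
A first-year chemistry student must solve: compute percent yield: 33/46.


% yield = actual/theoretical × 100
= 33/46 × 100
= 71.74%

71.74%


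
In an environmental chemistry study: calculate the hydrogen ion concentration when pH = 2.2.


[H+] = 10^(-pH) = 10^(-2.2)
= 6.31×10^-3 M

6.31×10^-3 M


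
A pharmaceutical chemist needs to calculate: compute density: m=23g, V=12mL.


ρ = mass/volume
= 23/12
= 1.917 g/mL

1.917 g/mL


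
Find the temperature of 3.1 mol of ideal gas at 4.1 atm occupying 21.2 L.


PV = nRT  (R = 0.08206 L·atm/(mol·K))
T = PV/(nR) = 4.1×21.2/(3.1×0.08206)
= 86.92/0.254386
= 341.69 K

341.69 K


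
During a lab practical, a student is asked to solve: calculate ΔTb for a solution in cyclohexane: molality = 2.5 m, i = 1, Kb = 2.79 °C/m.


ΔTb = Kb × m × i
= 2.79 × 2.5 × 1
= 6.975 °C

6.975 °C


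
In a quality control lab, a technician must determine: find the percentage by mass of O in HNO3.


M(HNO3) = 1×1.008 + 1×14.01 + 3×16.0 = 63.018 g/mol
Mass of O = 3 × 16.0 = 48.00 g/mol
% O = 48.00/63.018 × 100 = 76.17%

76.17%


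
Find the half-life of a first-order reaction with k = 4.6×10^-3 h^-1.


t½ = ln2/k = 0.693147/(4.6×10^-3 h^-1)
= 150.7 h

150.7 h


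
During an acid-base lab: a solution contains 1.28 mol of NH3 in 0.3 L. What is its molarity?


M = n/V = 1.28/0.3 = 4.267 mol/L

4.267 M


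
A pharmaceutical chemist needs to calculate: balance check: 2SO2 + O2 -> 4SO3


Equation: 2SO2 + O2 -> 4SO3
Check atoms: O: 6≠12, S: 2≠4
Not balanced

No, not balanced


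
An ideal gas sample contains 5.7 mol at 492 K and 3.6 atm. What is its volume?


PV = nRT  (R = 0.08206 L·atm/(mol·K))
V = nRT/P = 5.7×0.08206×492/3.6
= 63.925 L

63.925 L


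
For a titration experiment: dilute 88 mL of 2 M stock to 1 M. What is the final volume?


C1V1 = C2V2
2 × 88 = 1 × V2
V2 = 176/1 = 176.0 mL

176.0 mL


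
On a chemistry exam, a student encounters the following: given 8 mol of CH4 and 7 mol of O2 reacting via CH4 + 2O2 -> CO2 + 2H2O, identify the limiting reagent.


Mole ratio available / coefficient:
  CH4: 8/1 = 8.000
  O2: 7/2 = 3.500
Smaller ratio is limiting.

O2


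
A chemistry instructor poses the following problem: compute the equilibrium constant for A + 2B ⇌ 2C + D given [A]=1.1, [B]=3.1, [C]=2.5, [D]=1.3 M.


Kc = [C]^2[D]/([A][B]^2)
= (2.5^2 × 1.3^1)/(1.1^1 × 3.1^2)
= 8.125/10.571
= 0.7686

0.7686


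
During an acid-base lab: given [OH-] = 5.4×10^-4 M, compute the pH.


pOH = -log10([OH-]) = -log10(5.4×10^-4)
= 4 - log10(5.4) = 3.27
pH = 14 - pOH = 14 - 3.27 = 10.73

10.73


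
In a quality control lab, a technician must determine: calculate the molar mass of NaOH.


M(NaOH) = 1×22.99 + 1×16.0 + 1×1.008
= 22.99 + 16.0 + 1.01
= 40.0 g/mol

40.0 g/mol


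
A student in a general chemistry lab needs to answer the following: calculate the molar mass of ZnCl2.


M(ZnCl2) = 1×65.38 + 2×35.45
= 65.38 + 70.9
= 136.28 g/mol

136.28 g/mol


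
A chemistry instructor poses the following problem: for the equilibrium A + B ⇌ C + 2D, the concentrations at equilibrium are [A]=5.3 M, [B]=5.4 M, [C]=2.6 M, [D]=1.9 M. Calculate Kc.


Kc = [C][D]^2/([A][B])
= (2.6^1 × 1.9^2)/(5.3^1 × 5.4^1)
= 9.386/28.62
= 0.3280

0.3280


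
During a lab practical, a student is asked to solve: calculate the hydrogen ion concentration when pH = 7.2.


[H+] = 10^(-pH) = 10^(-7.2)
= 6.31×10^-8 M

6.31×10^-8 M


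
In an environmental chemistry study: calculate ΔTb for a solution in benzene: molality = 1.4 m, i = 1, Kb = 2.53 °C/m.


ΔTb = Kb × m × i
= 2.53 × 1.4 × 1
= 3.542 °C

3.542 °C


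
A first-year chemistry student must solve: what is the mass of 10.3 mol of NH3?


M(NH3) = 17.03 g/mol
mass = n × M = 10.3 × 17.03 = 175.41 g

175.41 g


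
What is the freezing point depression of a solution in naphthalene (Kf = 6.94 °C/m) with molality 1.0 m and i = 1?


ΔTf = Kf × m × i
= 6.94 × 1.0 × 1
= 6.94 °C

6.94 °C


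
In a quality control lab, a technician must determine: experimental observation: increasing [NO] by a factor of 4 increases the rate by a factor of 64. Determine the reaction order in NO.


rate ∝ [NO]^n
4^n = 64 → n = 3
Order in NO: 3

3


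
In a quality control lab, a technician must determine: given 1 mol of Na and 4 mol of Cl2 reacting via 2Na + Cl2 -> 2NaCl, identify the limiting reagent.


Mole ratio available / coefficient:
  Na: 1/2 = 0.500
  Cl2: 4/1 = 4.000
Smaller ratio is limiting.

Na


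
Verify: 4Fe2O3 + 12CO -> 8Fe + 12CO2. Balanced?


Equation: 4Fe2O3 + 12CO -> 8Fe + 12CO2
Check atoms: C: 12=12, Fe: 8=8, O: 24=24
Balanced

Yes, balanced


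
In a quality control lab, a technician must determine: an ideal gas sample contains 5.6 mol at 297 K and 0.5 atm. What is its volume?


PV = nRT  (R = 0.08206 L·atm/(mol·K))
V = nRT/P = 5.6×0.08206×297/0.5
= 272.964 L

272.964 L


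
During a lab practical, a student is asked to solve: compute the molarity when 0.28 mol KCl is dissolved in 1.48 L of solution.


M = n/V = 0.28/1.48 = 0.189 mol/L

0.189 M


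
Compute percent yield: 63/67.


% yield = actual/theoretical × 100
= 63/67 × 100
= 94.03%

94.03%


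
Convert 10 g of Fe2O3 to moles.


M(Fe2O3) = 159.7 g/mol
n = mass/M = 10/159.7 = 0.0626 mol

0.0626 mol


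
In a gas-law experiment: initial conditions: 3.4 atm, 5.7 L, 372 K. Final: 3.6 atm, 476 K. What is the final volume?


P1V1/T1 = P2V2/T2
V2 = P1V1T2/(T1P2)
= 3.4×5.7×476/(372×3.6)
= 6.888 L

6.888 L


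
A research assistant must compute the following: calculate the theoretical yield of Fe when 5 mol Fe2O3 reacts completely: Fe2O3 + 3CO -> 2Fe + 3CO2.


Mole ratio Fe:Fe2O3 = 2:1
n(Fe) = 5 × 2/1 = 10.000 mol
mass = 10.000 × 55.85 = 558.5 g

558.5 g


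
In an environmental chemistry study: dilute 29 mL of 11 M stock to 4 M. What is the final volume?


C1V1 = C2V2
11 × 29 = 4 × V2
V2 = 319/4 = 79.75 mL

79.75 mL


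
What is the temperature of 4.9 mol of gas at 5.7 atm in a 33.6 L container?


PV = nRT  (R = 0.08206 L·atm/(mol·K))
T = PV/(nR) = 5.7×33.6/(4.9×0.08206)
= 191.52/0.402094
= 476.31 K

476.31 K


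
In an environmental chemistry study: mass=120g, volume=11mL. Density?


ρ = mass/volume
= 120/11
= 10.909 g/mL

10.909 g/mL


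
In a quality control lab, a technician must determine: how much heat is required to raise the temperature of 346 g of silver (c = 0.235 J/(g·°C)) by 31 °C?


q = mcΔT = 346 × 0.235 × 31
= 2520.61 J

2520.61 J


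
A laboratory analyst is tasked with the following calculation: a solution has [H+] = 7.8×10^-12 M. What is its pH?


pH = -log10([H+]) = -log10(7.8×10^-12)
= 12 - log10(7.8)
= 12 - 0.89
= 11.11

11.11


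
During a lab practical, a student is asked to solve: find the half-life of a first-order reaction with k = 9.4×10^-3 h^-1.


t½ = ln2/k = 0.693147/(9.4×10^-3 h^-1)
= 73.74 h

73.74 h


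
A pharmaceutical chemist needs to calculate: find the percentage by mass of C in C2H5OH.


M(C2H5OH) = 2×12.01 + 6×1.008 + 1×16.0 = 46.068 g/mol
Mass of C = 2 × 12.01 = 24.02 g/mol
% C = 24.02/46.068 × 100 = 52.14%

52.14%


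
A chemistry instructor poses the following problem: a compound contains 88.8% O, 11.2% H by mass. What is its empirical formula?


Assume 100 g sample. Moles of each element:
  O: 88.8/16.0 = 5.55 mol
  H: 11.2/1.008 = 11.111 mol
Divide by smallest (5.55):
  O: 5.55/5.55 = 1.0
  H: 11.111/5.55 = 2.0
Empirical formula: H2O

H2O


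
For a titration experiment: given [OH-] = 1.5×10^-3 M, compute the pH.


pOH = -log10([OH-]) = -log10(1.5×10^-3)
= 3 - log10(1.5) = 2.82
pH = 14 - pOH = 14 - 2.82 = 11.18

11.18


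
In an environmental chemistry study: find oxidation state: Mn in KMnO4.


(+1) + x + 4(-2) = 0, so x = +7
Oxidation number: +7

+7


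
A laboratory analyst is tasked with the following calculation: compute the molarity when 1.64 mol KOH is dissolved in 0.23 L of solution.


M = n/V = 1.64/0.23 = 7.130 mol/L

7.130 M


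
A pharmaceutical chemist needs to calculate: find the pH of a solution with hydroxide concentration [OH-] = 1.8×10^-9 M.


pOH = -log10([OH-]) = -log10(1.8×10^-9)
= 9 - log10(1.8) = 8.74
pH = 14 - pOH = 14 - 8.74 = 5.26

5.26


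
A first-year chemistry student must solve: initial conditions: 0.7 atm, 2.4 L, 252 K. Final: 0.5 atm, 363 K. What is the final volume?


P1V1/T1 = P2V2/T2
V2 = P1V1T2/(T1P2)
= 0.7×2.4×363/(252×0.5)
= 4.84 L

4.84 L


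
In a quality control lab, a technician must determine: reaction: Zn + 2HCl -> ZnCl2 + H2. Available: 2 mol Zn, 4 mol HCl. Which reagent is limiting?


Mole ratio available / coefficient:
  Zn: 2/1 = 2.000
  HCl: 4/2 = 2.000
Smaller ratio is limiting.

neither (stoichiometric); Zn and HCl are fully consumed


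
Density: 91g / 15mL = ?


ρ = mass/volume
= 91/15
= 6.067 g/mL

6.067 g/mL


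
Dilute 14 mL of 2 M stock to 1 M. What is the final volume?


C1V1 = C2V2
2 × 14 = 1 × V2
V2 = 28/1 = 28.0 mL

28.0 mL


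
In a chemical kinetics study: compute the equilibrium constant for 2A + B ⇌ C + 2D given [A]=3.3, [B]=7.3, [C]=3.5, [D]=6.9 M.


Kc = [C][D]^2/([A]^2[B])
= (3.5^1 × 6.9^2)/(3.3^2 × 7.3^1)
= 166.635/79.497
= 2.096

2.096


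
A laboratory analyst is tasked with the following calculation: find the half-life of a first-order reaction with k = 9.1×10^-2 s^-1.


t½ = ln2/k = 0.693147/(9.1×10^-2 s^-1)
= 7.617 s

7.617 s


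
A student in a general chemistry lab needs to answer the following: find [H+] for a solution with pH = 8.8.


[H+] = 10^(-pH) = 10^(-8.8)
= 1.58×10^-9 M

1.58×10^-9 M


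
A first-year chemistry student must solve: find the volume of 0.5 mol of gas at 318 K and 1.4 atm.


PV = nRT  (R = 0.08206 L·atm/(mol·K))
V = nRT/P = 0.5×0.08206×318/1.4
= 9.32 L

9.32 L


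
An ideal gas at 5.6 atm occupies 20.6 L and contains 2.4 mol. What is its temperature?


PV = nRT  (R = 0.08206 L·atm/(mol·K))
T = PV/(nR) = 5.6×20.6/(2.4×0.08206)
= 115.36/0.196944
= 585.75 K

585.75 K


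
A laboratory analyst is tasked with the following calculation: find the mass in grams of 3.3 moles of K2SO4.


M(K2SO4) = 174.27 g/mol
mass = n × M = 3.3 × 174.27 = 575.09 g

575.09 g


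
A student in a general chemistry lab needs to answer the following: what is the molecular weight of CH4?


M(CH4) = 1×12.01 + 4×1.008
= 12.01 + 4.03
= 16.04 g/mol

16.04 g/mol


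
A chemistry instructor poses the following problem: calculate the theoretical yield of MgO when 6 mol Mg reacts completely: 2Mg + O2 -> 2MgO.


Mole ratio MgO:Mg = 2:2
n(MgO) = 6 × 2/2 = 6.000 mol
mass = 6.000 × 40.31 = 241.86 g

241.86 g


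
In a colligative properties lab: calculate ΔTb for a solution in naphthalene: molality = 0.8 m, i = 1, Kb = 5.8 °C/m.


ΔTb = Kb × m × i
= 5.8 × 0.8 × 1
= 4.64 °C

4.64 °C


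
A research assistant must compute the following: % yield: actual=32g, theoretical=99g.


% yield = actual/theoretical × 100
= 32/99 × 100
= 32.32%

32.32%


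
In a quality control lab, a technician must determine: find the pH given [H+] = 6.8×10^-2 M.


pH = -log10([H+]) = -log10(6.8×10^-2)
= 2 - log10(6.8)
= 2 - 0.83
= 1.17

1.17


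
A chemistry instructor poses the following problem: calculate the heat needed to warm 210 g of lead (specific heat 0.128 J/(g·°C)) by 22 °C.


q = mcΔT = 210 × 0.128 × 22
= 591.36 J

591.36 J


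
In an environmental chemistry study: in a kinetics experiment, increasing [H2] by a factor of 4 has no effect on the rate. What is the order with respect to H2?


rate ∝ [H2]^n
rate ∝ [H2]^0
Order in H2: 0

0


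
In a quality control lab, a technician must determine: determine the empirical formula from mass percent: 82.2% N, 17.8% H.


Assume 100 g sample. Moles of each element:
  N: 82.2/14.01 = 5.867 mol
  H: 17.8/1.008 = 17.659 mol
Divide by smallest (5.867):
  N: 5.867/5.867 = 1.0
  H: 17.659/5.867 = 3.01
Empirical formula: NH3

NH3


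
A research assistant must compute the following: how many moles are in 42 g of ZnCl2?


M(ZnCl2) = 136.28 g/mol
n = mass/M = 42/136.28 = 0.3082 mol

0.3082 mol


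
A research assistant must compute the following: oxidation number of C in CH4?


x + 4(+1) = 0, so x = -4
Oxidation number: -4

-4
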